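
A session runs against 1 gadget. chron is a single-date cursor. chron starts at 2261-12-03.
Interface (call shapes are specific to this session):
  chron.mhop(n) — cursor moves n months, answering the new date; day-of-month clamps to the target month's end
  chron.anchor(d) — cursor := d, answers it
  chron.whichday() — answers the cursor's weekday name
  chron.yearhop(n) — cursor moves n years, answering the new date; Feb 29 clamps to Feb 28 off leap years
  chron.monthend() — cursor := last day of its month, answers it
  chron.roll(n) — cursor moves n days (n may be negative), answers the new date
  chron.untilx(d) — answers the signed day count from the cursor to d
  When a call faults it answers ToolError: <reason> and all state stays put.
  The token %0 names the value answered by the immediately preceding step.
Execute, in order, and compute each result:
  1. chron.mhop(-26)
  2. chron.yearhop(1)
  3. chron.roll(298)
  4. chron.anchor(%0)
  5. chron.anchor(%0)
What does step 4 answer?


CALL chron.mhop[n→-26]
RET  2259-10-03
CALL chron.yearhop[n→1]
RET  2260-10-03
CALL chron.roll[n→298]
RET  2261-07-28
CALL chron.anchor[d→%0]
RET  2261-07-28
CALL chron.anchor[d→%0]
RET  2261-07-28

Answer: 2261-07-28


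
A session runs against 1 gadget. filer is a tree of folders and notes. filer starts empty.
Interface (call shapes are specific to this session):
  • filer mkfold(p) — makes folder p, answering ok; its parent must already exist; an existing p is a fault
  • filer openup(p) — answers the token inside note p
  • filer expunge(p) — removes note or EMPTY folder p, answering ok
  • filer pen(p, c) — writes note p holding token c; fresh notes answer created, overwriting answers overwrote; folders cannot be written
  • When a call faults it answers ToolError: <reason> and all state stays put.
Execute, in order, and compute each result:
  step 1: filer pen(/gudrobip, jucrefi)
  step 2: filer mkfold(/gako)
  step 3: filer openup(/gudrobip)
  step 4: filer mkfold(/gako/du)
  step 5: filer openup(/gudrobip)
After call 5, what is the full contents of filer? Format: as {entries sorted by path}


==> filer pen(/gudrobip, jucrefi)
<== created
==> filer mkfold(/gako)
<== ok
==> filer openup(/gudrobip)
<== jucrefi
==> filer mkfold(/gako/du)
<== ok
==> filer openup(/gudrobip)
<== jucrefi

Answer: {gako/, gako/du/, gudrobip=jucrefi}


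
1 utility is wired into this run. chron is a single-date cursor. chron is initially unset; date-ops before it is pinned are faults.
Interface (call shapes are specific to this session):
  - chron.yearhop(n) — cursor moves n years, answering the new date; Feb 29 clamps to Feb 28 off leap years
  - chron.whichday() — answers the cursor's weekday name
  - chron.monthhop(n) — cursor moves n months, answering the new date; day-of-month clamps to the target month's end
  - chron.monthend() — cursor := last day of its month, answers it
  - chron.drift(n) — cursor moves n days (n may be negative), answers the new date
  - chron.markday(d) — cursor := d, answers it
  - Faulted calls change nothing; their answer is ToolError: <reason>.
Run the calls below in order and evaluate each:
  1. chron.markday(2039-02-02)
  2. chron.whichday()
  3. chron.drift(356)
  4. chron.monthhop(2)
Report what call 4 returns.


% chron.markday d='2039-02-02'
[out] 2039-02-02
% chron.whichday
[out] Wednesday
% chron.drift n='356'
[out] 2040-01-24
% chron.monthhop n='2'
[out] 2040-03-24

Answer: 2040-03-24


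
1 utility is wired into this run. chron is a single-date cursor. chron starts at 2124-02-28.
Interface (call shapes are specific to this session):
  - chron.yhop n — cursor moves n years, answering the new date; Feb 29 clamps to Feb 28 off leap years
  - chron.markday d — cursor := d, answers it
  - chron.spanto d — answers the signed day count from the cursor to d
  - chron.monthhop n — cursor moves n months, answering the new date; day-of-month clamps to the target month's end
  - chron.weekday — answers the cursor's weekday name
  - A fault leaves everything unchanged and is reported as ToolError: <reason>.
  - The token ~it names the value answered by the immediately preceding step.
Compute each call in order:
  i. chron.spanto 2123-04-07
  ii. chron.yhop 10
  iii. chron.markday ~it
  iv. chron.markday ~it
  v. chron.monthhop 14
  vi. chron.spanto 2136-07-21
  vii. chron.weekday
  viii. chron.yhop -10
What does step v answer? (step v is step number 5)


Answer: 2135-04-28

Derivation:
;; chron.spanto(d='2123-04-07') => -327
;; chron.yhop(n='10') => 2134-02-28
;; chron.markday(d='~it') => 2134-02-28
;; chron.markday(d='~it') => 2134-02-28
;; chron.monthhop(n='14') => 2135-04-28
;; chron.spanto(d='2136-07-21') => 450
;; chron.weekday() => Thursday
;; chron.yhop(n='-10') => 2125-04-28


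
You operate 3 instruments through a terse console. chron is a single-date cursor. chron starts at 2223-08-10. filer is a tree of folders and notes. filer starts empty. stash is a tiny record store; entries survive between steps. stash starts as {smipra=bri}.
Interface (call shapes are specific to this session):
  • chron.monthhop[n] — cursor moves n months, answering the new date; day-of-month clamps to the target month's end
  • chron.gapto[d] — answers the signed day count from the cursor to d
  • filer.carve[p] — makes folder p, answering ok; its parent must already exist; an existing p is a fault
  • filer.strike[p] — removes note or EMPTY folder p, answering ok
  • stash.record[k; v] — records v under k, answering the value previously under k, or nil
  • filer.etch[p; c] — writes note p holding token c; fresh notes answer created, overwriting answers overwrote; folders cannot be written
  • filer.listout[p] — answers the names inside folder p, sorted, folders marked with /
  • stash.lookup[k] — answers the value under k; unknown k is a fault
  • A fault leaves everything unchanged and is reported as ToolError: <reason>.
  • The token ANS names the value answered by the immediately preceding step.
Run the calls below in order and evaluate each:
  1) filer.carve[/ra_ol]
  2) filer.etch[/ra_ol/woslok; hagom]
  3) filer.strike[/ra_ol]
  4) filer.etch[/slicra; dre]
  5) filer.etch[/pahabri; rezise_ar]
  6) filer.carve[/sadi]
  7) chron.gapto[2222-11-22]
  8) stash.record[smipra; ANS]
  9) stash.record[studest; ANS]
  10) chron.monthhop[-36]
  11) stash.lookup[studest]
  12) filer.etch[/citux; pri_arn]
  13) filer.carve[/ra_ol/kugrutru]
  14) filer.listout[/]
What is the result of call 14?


Answer: [citux, pahabri, ra_ol/, sadi/, slicra]

Derivation:
# 1. filer.carve(p='/ra_ol') ~> ok
# 2. filer.etch(p='/ra_ol/woslok', c='hagom') ~> created
# 3. filer.strike(p='/ra_ol') ~> ToolError: not empty
# 4. filer.etch(p='/slicra', c='dre') ~> created
# 5. filer.etch(p='/pahabri', c='rezise_ar') ~> created
# 6. filer.carve(p='/sadi') ~> ok
# 7. chron.gapto(d='2222-11-22') ~> -261
# 8. stash.record(k='smipra', v='ANS') ~> bri
# 9. stash.record(k='studest', v='ANS') ~> nil
# 10. chron.monthhop(n='-36') ~> 2220-08-10
# 11. stash.lookup(k='studest') ~> bri
# 12. filer.etch(p='/citux', c='pri_arn') ~> created
# 13. filer.carve(p='/ra_ol/kugrutru') ~> ok
# 14. filer.listout(p='/') ~> [citux, pahabri, ra_ol/, sadi/, slicra]


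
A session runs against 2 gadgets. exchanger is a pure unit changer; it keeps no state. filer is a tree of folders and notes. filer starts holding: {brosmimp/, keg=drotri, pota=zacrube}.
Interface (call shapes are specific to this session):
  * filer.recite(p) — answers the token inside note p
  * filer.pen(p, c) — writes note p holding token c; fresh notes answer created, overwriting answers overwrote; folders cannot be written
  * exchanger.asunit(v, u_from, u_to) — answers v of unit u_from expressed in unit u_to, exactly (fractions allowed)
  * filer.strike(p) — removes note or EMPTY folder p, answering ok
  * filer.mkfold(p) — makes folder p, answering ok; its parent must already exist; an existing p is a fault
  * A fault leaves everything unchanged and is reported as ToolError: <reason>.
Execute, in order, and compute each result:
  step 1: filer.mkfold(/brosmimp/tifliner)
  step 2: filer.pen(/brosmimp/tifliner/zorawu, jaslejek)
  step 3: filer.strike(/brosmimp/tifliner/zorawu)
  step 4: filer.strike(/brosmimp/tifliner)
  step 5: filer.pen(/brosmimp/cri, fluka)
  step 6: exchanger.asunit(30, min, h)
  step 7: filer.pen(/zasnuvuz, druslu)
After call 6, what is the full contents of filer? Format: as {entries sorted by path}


Answer: {brosmimp/, brosmimp/cri=fluka, keg=drotri, pota=zacrube}

Derivation:
I call filer.mkfold with p: /brosmimp/tifliner, → ok.
Calling filer.pen with p: /brosmimp/tifliner/zorawu, c: jaslejek, and see created.
I invoke filer.strike with p: /brosmimp/tifliner/zorawu, and get ok.
Invoking filer.strike with p: /brosmimp/tifliner, and observe ok.
I run filer.pen with p: /brosmimp/cri, c: fluka, giving created.
I use exchanger.asunit with v: 30, u_from: min, u_to: h: 1/2.
Then filer.pen with p: /zasnuvuz, c: druslu, which returns created.


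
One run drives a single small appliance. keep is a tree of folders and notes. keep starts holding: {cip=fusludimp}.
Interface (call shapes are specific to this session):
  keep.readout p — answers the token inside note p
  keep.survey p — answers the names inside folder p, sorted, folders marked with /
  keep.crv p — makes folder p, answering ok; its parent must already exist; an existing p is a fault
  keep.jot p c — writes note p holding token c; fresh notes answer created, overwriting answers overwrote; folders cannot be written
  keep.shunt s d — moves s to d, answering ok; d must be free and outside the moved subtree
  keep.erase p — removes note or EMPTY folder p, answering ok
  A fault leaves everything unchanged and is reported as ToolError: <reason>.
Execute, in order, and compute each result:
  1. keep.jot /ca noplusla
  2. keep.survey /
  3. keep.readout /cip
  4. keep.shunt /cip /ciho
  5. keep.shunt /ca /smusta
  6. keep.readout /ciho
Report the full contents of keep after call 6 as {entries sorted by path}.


Answer: {ciho=fusludimp, smusta=noplusla}

Derivation:
> keep.jot p→/ca c→noplusla
[out] created
> keep.survey p→/
[out] [ca, cip]
> keep.readout p→/cip
[out] fusludimp
> keep.shunt s→/cip d→/ciho
[out] ok
> keep.shunt s→/ca d→/smusta
[out] ok
> keep.readout p→/ciho
[out] fusludimp


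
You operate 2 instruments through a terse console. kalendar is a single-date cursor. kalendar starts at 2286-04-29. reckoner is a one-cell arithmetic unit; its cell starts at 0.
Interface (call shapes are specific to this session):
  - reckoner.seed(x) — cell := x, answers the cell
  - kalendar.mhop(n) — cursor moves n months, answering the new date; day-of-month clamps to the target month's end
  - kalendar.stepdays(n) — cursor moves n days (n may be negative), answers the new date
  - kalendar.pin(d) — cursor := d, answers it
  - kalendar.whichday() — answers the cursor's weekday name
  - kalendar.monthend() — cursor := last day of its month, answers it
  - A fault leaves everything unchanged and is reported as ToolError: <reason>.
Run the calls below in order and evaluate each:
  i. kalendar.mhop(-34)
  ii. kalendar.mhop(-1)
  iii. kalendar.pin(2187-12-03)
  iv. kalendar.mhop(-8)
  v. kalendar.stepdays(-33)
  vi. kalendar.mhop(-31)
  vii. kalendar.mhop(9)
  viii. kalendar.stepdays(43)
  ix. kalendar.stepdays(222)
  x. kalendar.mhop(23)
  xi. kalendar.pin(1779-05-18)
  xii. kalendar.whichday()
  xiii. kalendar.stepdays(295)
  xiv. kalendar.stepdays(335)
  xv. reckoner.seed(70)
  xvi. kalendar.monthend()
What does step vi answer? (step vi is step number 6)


[in] mhop n→-34
  2283-06-29
[in] mhop n→-1
  2283-05-29
[in] pin d→2187-12-03
  2187-12-03
[in] mhop n→-8
  2187-04-03
[in] stepdays n→-33
  2187-03-01
[in] mhop n→-31
  2184-08-01
[in] mhop n→9
  2185-05-01
[in] stepdays n→43
  2185-06-13
[in] stepdays n→222
  2186-01-21
[in] mhop n→23
  2187-12-21
[in] pin d→1779-05-18
  1779-05-18
[in] whichday
  Tuesday
[in] stepdays n→295
  1780-03-08
[in] stepdays n→335
  1781-02-06
[in] seed x→70
  70
[in] monthend
  1781-02-28

Answer: 2184-08-01


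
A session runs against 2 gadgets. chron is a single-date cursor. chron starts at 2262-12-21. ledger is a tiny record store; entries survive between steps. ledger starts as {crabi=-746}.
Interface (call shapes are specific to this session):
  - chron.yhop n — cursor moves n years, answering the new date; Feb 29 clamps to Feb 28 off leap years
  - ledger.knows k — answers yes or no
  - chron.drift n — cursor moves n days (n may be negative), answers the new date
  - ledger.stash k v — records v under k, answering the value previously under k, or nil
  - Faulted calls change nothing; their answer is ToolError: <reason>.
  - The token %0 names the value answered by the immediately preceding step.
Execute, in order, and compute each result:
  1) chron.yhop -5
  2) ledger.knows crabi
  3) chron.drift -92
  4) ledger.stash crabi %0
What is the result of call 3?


>> chron.yhop(n: -5)
<< 2257-12-21
>> ledger.knows(k: crabi)
<< yes
>> chron.drift(n: -92)
<< 2257-09-20
>> ledger.stash(k: crabi, v: %0)
<< -746

Answer: 2257-09-20


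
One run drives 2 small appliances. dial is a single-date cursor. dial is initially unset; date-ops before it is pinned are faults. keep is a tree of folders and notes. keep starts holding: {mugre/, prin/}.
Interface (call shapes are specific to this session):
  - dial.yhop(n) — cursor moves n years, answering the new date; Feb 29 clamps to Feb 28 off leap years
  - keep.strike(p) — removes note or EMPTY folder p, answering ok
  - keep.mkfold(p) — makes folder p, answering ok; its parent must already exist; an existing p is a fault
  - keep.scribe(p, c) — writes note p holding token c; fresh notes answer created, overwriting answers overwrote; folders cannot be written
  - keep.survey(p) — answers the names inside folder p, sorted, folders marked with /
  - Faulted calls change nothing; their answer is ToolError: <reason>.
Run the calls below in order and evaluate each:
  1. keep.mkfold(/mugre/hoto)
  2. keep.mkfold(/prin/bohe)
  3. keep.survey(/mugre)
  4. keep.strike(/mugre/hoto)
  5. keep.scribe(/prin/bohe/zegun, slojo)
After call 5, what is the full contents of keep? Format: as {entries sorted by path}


Answer: {mugre/, prin/, prin/bohe/, prin/bohe/zegun=slojo}

Derivation:
·→ keep.mkfold(/mugre/hoto)
·← ok
·→ keep.mkfold(/prin/bohe)
·← ok
·→ keep.survey(/mugre)
·← [hoto/]
·→ keep.strike(/mugre/hoto)
·← ok
·→ keep.scribe(/prin/bohe/zegun, slojo)
·← created


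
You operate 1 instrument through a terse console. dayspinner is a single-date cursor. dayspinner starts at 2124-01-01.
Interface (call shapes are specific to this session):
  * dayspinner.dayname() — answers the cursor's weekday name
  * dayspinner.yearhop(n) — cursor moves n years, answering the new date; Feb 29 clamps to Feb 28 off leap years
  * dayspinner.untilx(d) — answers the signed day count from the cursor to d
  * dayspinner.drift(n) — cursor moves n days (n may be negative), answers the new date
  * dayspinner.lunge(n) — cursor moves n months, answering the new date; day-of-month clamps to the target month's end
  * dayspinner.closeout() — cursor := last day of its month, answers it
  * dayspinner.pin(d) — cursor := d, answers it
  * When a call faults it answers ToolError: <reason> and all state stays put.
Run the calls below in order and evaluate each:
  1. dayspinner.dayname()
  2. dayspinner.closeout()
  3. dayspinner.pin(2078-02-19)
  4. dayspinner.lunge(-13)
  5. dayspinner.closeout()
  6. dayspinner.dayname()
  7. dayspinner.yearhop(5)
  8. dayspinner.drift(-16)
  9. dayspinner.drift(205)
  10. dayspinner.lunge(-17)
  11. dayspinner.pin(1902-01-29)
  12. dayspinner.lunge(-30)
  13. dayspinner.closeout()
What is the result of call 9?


Answer: 2082-08-08

Derivation:
Do: dayspinner.dayname[]
See: Saturday
Do: dayspinner.closeout[]
See: 2124-01-31
Do: dayspinner.pin[d→2078-02-19]
See: 2078-02-19
Do: dayspinner.lunge[n→-13]
See: 2077-01-19
Do: dayspinner.closeout[]
See: 2077-01-31
Do: dayspinner.dayname[]
See: Sunday
Do: dayspinner.yearhop[n→5]
See: 2082-01-31
Do: dayspinner.drift[n→-16]
See: 2082-01-15
Do: dayspinner.drift[n→205]
See: 2082-08-08
Do: dayspinner.lunge[n→-17]
See: 2081-03-08
Do: dayspinner.pin[d→1902-01-29]
See: 1902-01-29
Do: dayspinner.lunge[n→-30]
See: 1899-07-29
Do: dayspinner.closeout[]
See: 1899-07-31


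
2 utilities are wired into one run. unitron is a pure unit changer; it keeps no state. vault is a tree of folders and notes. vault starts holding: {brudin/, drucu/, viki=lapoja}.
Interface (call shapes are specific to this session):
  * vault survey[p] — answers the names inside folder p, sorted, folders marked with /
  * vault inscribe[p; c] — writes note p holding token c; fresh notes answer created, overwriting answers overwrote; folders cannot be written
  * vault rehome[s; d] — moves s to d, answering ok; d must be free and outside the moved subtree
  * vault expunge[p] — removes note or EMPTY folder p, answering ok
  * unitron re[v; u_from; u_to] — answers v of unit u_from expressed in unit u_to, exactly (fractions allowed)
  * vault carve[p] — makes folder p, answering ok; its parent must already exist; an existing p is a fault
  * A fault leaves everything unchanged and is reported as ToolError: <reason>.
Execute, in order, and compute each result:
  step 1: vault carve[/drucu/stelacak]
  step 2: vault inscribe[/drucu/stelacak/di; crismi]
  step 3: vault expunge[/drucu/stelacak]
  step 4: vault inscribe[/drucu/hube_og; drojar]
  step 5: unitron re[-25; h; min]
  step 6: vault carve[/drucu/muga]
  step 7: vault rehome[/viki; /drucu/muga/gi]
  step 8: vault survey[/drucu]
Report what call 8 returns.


Answer: [hube_og, muga/, stelacak/]

Derivation:
~$ vault carve p→/drucu/stelacak
= ok
~$ vault inscribe p→/drucu/stelacak/di c→crismi
= created
~$ vault expunge p→/drucu/stelacak
= ToolError: not empty
~$ vault inscribe p→/drucu/hube_og c→drojar
= created
~$ unitron re v→-25 u_from→h u_to→min
= -1500
~$ vault carve p→/drucu/muga
= ok
~$ vault rehome s→/viki d→/drucu/muga/gi
= ok
~$ vault survey p→/drucu
= [hube_og, muga/, stelacak/]


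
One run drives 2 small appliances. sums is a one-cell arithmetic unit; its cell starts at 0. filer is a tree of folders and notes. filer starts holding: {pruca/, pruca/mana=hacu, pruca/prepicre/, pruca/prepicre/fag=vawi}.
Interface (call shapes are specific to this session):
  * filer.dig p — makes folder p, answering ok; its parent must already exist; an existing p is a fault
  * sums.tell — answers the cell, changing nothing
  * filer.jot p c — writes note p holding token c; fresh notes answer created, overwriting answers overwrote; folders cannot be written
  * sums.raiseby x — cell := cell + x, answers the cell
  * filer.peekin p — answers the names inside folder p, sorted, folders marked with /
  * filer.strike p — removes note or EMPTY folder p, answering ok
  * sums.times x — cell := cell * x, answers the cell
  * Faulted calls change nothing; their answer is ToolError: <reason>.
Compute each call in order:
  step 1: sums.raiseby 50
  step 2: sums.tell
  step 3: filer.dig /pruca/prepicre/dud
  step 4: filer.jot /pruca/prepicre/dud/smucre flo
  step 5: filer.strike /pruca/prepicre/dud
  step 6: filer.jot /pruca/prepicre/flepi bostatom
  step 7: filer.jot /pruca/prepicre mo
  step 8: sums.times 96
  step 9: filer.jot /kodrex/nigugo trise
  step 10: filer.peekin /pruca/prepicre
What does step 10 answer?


Answer: [dud/, fag, flepi]

Derivation:
-- raiseby(x='50') => 50
-- tell() => 50
-- dig(p='/pruca/prepicre/dud') => ok
-- jot(p='/pruca/prepicre/dud/smucre', c='flo') => created
-- strike(p='/pruca/prepicre/dud') => ToolError: not empty
-- jot(p='/pruca/prepicre/flepi', c='bostatom') => created
-- jot(p='/pruca/prepicre', c='mo') => ToolError: is a directory
-- times(x='96') => 4800
-- jot(p='/kodrex/nigugo', c='trise') => ToolError: no parent
-- peekin(p='/pruca/prepicre') => [dud/, fag, flepi]


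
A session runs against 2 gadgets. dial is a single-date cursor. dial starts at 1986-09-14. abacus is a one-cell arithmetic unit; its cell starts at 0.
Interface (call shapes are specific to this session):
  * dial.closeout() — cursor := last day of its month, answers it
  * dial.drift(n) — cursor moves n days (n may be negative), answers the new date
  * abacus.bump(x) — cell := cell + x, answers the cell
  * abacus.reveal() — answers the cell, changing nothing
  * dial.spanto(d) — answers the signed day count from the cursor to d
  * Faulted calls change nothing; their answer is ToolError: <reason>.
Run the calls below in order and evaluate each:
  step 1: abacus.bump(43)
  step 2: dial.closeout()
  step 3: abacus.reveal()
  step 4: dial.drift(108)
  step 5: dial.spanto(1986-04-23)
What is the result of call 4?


Answer: 1987-01-16

Derivation:
% abacus.bump x: 43
  43
% dial.closeout
  1986-09-30
% abacus.reveal
  43
% dial.drift n: 108
  1987-01-16
% dial.spanto d: 1986-04-23
  -268


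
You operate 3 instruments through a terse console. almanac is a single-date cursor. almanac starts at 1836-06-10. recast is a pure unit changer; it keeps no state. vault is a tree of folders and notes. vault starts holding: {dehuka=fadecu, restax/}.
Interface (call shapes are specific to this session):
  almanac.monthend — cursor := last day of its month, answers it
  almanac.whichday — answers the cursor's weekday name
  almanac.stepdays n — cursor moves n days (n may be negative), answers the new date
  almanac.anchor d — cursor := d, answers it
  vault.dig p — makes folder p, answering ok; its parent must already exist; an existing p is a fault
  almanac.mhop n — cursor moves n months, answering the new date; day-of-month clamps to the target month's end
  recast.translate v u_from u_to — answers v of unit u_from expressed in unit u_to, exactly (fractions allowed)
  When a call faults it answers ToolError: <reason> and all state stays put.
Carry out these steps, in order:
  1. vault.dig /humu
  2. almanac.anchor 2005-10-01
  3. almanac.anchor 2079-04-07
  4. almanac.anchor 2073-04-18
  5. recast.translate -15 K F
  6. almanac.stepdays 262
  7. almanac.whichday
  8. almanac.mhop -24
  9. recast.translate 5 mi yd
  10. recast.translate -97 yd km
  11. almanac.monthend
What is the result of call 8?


Answer: 2072-01-05

Derivation:
>>> vault.dig p=/humu
:: ok
>>> almanac.anchor d=2005-10-01
:: 2005-10-01
>>> almanac.anchor d=2079-04-07
:: 2079-04-07
>>> almanac.anchor d=2073-04-18
:: 2073-04-18
>>> recast.translate v=-15 u_from=K u_to=F
:: -48667/100
>>> almanac.stepdays n=262
:: 2074-01-05
>>> almanac.whichday
:: Friday
>>> almanac.mhop n=-24
:: 2072-01-05
>>> recast.translate v=5 u_from=mi u_to=yd
:: 8800
>>> recast.translate v=-97 u_from=yd u_to=km
:: -110871/1250000
>>> almanac.monthend
:: 2072-01-31


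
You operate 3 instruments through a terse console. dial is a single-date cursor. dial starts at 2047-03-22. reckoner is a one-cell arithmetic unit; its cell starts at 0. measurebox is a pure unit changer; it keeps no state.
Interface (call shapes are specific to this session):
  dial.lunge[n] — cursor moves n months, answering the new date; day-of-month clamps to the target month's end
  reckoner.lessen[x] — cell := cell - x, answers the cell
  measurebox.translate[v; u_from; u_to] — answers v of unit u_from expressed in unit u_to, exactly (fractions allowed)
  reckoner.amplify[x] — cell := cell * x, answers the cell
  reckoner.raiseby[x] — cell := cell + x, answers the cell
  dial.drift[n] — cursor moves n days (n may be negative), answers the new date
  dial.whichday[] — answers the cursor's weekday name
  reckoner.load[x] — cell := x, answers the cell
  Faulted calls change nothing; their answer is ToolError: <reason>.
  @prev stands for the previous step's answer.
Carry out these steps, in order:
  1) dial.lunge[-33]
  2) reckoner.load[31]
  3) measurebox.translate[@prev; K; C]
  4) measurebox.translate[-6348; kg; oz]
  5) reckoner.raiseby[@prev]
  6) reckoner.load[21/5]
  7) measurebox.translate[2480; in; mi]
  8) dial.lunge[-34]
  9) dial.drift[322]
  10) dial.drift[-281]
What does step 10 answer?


Answer: 2041-10-02

Derivation:
Invoking lunge using n='-33', and see 2044-06-22.
Calling load using x='31', which returns 31.
I use translate using v='@prev', u_from='K', u_to='C', and observe -4843/20.
I invoke translate using v='-6348', u_from='kg', u_to='oz', which returns -10156800000000/45359237.
Now I run raiseby using x='@prev', and get -10155393863653/45359237.
I invoke load using x='21/5', → 21/5.
I run translate using v='2480', u_from='in', u_to='mi', giving 31/792.
I use lunge using n='-34', and see 2041-08-22.
I try drift using n='322', and observe 2042-07-10.
I try drift using n='-281', — result: 2041-10-02.


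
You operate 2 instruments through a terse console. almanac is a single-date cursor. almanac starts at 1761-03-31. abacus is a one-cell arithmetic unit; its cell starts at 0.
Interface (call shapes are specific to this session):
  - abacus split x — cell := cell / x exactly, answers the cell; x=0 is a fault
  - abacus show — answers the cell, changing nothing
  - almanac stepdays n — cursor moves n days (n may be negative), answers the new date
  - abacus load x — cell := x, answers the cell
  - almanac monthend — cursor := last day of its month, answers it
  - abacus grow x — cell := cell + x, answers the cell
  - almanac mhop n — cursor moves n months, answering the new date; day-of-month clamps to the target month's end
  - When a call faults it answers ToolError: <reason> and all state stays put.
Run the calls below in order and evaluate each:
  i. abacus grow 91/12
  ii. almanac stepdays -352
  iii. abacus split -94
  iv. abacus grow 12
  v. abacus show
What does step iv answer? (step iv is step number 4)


Answer: 13445/1128

Derivation:
CALL abacus grow[x→91/12]
RET  91/12
CALL almanac stepdays[n→-352]
RET  1760-04-13
CALL abacus split[x→-94]
RET  -91/1128
CALL abacus grow[x→12]
RET  13445/1128
CALL abacus show[]
RET  13445/1128


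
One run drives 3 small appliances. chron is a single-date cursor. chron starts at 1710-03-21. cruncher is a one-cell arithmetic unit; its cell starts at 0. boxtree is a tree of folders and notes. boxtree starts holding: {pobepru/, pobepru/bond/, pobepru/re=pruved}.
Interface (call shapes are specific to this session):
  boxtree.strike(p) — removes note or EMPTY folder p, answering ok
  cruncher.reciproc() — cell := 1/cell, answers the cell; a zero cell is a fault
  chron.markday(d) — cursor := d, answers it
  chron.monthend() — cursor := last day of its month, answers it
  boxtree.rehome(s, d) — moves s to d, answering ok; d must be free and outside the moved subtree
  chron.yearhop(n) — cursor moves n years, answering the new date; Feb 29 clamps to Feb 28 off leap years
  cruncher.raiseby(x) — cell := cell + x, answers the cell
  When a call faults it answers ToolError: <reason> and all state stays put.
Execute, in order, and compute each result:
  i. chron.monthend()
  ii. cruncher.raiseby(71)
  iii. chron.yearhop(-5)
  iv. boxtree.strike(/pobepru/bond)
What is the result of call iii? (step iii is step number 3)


I run monthend, and see 1710-03-31.
Next I call raiseby passing x→71, → 71.
Now I run yearhop passing n→-5, — result: 1705-03-31.
I invoke strike passing p→/pobepru/bond, — result: ok.

Answer: 1705-03-31


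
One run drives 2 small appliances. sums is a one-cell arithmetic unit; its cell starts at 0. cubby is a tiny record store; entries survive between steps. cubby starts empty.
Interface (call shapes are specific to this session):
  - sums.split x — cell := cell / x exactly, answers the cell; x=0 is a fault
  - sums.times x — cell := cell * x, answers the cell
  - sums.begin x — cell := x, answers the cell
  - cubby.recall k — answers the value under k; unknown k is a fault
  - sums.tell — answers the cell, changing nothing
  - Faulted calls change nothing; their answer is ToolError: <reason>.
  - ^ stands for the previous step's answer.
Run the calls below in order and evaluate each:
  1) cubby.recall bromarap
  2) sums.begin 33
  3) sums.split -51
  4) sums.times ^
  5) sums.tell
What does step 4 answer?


~$ cubby.recall k=bromarap
[out] ToolError: no such key bromarap
~$ sums.begin x=33
[out] 33
~$ sums.split x=-51
[out] -11/17
~$ sums.times x=^
[out] 121/289
~$ sums.tell
[out] 121/289

Answer: 121/289


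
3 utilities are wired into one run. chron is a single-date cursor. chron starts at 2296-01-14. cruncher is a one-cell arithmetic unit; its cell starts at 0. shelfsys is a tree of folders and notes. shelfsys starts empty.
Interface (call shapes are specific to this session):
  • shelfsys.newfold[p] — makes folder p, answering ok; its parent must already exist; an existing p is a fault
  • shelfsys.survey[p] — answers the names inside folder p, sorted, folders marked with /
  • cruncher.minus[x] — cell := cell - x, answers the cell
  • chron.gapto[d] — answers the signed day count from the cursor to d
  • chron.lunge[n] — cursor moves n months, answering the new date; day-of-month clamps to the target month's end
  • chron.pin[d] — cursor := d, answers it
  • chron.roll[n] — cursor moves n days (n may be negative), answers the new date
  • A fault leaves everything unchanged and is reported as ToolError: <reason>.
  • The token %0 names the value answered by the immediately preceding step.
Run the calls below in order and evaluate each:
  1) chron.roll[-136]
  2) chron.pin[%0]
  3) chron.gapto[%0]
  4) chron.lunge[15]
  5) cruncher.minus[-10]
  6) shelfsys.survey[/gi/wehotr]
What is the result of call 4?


[in] chron.roll n=-136
  2295-08-31
[in] chron.pin d=%0
  2295-08-31
[in] chron.gapto d=%0
  0
[in] chron.lunge n=15
  2296-11-30
[in] cruncher.minus x=-10
  10
[in] shelfsys.survey p=/gi/wehotr
  ToolError: not found

Answer: 2296-11-30


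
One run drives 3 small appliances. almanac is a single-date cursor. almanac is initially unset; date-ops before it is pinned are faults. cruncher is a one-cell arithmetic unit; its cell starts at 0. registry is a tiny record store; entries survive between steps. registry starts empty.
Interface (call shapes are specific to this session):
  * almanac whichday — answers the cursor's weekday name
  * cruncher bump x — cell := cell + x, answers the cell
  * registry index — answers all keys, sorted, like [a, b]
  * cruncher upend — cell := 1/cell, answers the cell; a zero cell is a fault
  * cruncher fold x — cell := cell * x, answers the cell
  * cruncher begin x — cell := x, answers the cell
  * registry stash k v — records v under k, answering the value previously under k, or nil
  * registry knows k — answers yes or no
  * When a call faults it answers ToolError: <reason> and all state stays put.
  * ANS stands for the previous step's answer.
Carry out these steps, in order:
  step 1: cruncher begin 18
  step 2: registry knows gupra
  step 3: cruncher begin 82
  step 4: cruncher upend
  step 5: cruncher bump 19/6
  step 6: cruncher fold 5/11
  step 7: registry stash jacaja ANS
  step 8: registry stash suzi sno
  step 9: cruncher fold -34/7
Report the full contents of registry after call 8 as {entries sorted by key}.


Answer: {jacaja=1955/1353, suzi=sno}

Derivation:
·→ cruncher begin(x='18')
·← 18
·→ registry knows(k='gupra')
·← no
·→ cruncher begin(x='82')
·← 82
·→ cruncher upend()
·← 1/82
·→ cruncher bump(x='19/6')
·← 391/123
·→ cruncher fold(x='5/11')
·← 1955/1353
·→ registry stash(k='jacaja', v='ANS')
·← nil
·→ registry stash(k='suzi', v='sno')
·← nil
·→ cruncher fold(x='-34/7')
·← -66470/9471


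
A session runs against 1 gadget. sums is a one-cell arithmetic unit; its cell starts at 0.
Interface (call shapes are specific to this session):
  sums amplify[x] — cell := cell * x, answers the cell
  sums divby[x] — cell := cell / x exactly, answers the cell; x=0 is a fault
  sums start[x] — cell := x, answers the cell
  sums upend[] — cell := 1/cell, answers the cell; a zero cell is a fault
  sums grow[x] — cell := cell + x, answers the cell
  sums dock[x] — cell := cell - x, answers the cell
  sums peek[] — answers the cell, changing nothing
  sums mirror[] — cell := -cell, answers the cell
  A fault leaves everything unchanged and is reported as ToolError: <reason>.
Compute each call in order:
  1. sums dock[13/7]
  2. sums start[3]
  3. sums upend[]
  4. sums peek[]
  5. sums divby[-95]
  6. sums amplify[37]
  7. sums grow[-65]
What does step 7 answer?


-> sums dock(x='13/7')
<- -13/7
-> sums start(x='3')
<- 3
-> sums upend()
<- 1/3
-> sums peek()
<- 1/3
-> sums divby(x='-95')
<- -1/285
-> sums amplify(x='37')
<- -37/285
-> sums grow(x='-65')
<- -18562/285

Answer: -18562/285


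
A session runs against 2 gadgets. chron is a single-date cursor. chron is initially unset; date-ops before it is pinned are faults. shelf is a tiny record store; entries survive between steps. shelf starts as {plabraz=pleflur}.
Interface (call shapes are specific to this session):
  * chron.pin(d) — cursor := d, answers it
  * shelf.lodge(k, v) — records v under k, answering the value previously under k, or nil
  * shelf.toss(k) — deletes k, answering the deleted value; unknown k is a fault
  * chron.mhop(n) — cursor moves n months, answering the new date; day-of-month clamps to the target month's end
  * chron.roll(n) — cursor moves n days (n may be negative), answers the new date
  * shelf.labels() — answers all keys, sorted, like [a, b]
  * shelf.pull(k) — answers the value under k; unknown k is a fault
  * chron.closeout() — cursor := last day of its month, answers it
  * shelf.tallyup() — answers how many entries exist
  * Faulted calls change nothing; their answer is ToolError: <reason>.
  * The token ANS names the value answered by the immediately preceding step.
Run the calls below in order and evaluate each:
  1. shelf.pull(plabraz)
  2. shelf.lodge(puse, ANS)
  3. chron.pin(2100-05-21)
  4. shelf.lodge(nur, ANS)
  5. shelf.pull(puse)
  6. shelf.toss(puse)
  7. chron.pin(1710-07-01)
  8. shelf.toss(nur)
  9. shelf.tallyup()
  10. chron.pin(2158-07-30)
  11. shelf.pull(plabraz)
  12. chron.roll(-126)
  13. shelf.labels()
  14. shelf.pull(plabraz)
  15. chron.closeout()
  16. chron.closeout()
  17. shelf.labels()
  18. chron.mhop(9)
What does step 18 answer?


Answer: 2158-12-31

Derivation:
// 1. shelf.pull(k='plabraz') -> pleflur
// 2. shelf.lodge(k='puse', v='ANS') -> nil
// 3. chron.pin(d='2100-05-21') -> 2100-05-21
// 4. shelf.lodge(k='nur', v='ANS') -> nil
// 5. shelf.pull(k='puse') -> pleflur
// 6. shelf.toss(k='puse') -> pleflur
// 7. chron.pin(d='1710-07-01') -> 1710-07-01
// 8. shelf.toss(k='nur') -> 2100-05-21
// 9. shelf.tallyup() -> 1
// 10. chron.pin(d='2158-07-30') -> 2158-07-30
// 11. shelf.pull(k='plabraz') -> pleflur
// 12. chron.roll(n='-126') -> 2158-03-26
// 13. shelf.labels() -> [plabraz]
// 14. shelf.pull(k='plabraz') -> pleflur
// 15. chron.closeout() -> 2158-03-31
// 16. chron.closeout() -> 2158-03-31
// 17. shelf.labels() -> [plabraz]
// 18. chron.mhop(n='9') -> 2158-12-31


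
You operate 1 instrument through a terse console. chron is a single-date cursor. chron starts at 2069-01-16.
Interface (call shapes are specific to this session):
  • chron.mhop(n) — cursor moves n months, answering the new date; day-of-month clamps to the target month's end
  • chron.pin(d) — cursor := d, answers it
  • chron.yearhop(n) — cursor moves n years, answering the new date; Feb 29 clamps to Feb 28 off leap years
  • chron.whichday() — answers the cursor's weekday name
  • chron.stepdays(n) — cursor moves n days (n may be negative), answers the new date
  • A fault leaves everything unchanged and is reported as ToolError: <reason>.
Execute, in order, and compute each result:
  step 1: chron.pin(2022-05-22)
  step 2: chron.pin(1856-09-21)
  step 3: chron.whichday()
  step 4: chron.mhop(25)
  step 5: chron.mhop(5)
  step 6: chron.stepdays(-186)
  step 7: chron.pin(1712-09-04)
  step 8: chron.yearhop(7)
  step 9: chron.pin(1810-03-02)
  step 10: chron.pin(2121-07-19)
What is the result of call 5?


Answer: 1859-03-21

Derivation:
I invoke chron.pin(d=2022-05-22), giving 2022-05-22.
Invoking chron.pin(d=1856-09-21), giving 1856-09-21.
Now I run chron.whichday, → Sunday.
Using chron.mhop(n=25), and get 1858-10-21.
Then chron.mhop(n=5), yielding 1859-03-21.
I call chron.stepdays(n=-186), and get 1858-09-16.
I run chron.pin(d=1712-09-04): 1712-09-04.
Calling chron.yearhop(n=7), giving 1719-09-04.
Then chron.pin(d=1810-03-02), and observe 1810-03-02.
I use chron.pin(d=2121-07-19): 2121-07-19.


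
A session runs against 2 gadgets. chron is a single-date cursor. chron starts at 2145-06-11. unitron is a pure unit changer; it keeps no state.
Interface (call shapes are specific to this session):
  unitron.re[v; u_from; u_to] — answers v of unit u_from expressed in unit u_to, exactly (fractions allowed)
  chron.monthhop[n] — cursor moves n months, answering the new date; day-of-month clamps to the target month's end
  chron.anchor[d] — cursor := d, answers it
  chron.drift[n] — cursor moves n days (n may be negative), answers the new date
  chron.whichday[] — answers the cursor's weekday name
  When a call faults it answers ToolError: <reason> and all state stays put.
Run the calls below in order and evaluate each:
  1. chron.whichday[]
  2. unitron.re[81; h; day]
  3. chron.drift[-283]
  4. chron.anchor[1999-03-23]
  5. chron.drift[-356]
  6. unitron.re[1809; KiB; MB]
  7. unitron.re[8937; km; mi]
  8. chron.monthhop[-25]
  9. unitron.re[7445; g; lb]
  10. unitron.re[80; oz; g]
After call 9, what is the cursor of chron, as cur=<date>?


Answer: cur=1996-03-01

Derivation:
! 1. whichday() -> Friday
! 2. re(v: 81, u_from: h, u_to: day) -> 27/8
! 3. drift(n: -283) -> 2144-09-01
! 4. anchor(d: 1999-03-23) -> 1999-03-23
! 5. drift(n: -356) -> 1998-04-01
! 6. re(v: 1809, u_from: KiB, u_to: MB) -> 28944/15625
! 7. re(v: 8937, u_from: km, u_to: mi) -> 15515625/2794
! 8. monthhop(n: -25) -> 1996-03-01
! 9. re(v: 7445, u_from: g, u_to: lb) -> 744500000/45359237
! 10. re(v: 80, u_from: oz, u_to: g) -> 45359237/20000


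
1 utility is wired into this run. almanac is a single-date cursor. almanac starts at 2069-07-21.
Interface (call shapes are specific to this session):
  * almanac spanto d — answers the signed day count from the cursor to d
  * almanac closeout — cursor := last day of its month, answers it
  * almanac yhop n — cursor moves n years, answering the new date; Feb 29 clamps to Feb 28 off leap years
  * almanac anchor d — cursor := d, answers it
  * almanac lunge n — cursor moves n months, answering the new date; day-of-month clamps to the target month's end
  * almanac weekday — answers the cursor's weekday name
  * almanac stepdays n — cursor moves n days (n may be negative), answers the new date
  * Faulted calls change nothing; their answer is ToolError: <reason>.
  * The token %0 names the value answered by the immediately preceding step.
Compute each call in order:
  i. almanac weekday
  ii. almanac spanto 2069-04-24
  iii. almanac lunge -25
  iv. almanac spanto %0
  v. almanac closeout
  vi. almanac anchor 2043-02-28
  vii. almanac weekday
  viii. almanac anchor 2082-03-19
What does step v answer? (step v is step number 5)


Answer: 2067-06-30

Derivation:
>>> almanac weekday
  Sunday
>>> almanac spanto 2069-04-24
  -88
>>> almanac lunge -25
  2067-06-21
>>> almanac spanto %0
  0
>>> almanac closeout
  2067-06-30
>>> almanac anchor 2043-02-28
  2043-02-28
>>> almanac weekday
  Saturday
>>> almanac anchor 2082-03-19
  2082-03-19


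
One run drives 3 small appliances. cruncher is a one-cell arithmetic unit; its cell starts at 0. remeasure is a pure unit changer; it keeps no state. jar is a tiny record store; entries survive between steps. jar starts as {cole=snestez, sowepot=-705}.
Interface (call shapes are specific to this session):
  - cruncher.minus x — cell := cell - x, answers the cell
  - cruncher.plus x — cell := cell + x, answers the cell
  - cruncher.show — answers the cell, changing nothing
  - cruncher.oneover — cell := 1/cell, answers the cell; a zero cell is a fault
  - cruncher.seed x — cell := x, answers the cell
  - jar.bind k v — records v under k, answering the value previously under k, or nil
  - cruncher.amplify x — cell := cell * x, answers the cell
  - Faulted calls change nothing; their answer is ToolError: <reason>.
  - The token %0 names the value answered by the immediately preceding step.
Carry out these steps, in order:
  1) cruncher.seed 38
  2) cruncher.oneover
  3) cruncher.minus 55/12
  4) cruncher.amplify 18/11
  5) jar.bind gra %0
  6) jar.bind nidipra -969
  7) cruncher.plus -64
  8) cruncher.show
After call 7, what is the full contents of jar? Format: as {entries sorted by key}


% 1. seed(38) == 38
% 2. oneover() == 1/38
% 3. minus(55/12) == -1039/228
% 4. amplify(18/11) == -3117/418
% 5. bind(gra, %0) == nil
% 6. bind(nidipra, -969) == nil
% 7. plus(-64) == -29869/418
% 8. show() == -29869/418

Answer: {cole=snestez, gra=-3117/418, nidipra=-969, sowepot=-705}
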